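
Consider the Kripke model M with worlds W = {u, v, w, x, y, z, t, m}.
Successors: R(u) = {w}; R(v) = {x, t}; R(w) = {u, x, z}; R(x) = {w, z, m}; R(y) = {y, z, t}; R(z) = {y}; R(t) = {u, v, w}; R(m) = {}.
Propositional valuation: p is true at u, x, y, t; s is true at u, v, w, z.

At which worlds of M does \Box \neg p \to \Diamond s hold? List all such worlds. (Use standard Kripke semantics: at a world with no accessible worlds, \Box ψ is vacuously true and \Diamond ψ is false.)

Let φ = \Box \neg p \to \Diamond s. Evaluate φ at each world:
  u (successors {w}): φ is true.
  v (successors {x, t}): φ is true.
  w (successors {u, x, z}): φ is true.
  x (successors {w, z, m}): φ is true.
  y (successors {y, z, t}): φ is true.
  z (successors {y}): φ is true.
  t (successors {u, v, w}): φ is true.
  m (successors ∅): φ is false.
For instance, at y:
  At y: \Box \neg p is false, \Diamond s is true, so \Box \neg p \to \Diamond s is true.
    At y: \Box \neg p requires \neg p at every successor {y, z, t}.
      \neg p fails at y, so \Box \neg p is false at y.
    At y: \Diamond s requires s at some successor in {y, z, t}.
      s holds at z, so \Diamond s is true at y.
Satisfying worlds: {u, v, w, x, y, z, t}

u, v, w, x, y, z, t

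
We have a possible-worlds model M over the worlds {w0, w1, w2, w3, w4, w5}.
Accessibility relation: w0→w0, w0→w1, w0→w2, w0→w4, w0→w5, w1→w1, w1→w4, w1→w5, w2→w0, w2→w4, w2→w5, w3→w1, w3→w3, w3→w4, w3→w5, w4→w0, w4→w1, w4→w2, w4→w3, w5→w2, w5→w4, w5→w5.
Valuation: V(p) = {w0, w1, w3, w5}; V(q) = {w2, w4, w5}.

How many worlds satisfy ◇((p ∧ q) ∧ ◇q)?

Recall that ◇ψ holds at a world iff ψ holds at some accessible world.
Let φ = ◇((p ∧ q) ∧ ◇q). Evaluate φ at each world:
  w0 (successors {w0, w1, w2, w4, w5}): φ is true.
  w1 (successors {w1, w4, w5}): φ is true.
  w2 (successors {w0, w4, w5}): φ is true.
  w3 (successors {w1, w3, w4, w5}): φ is true.
  w4 (successors {w0, w1, w2, w3}): φ is false.
  w5 (successors {w2, w4, w5}): φ is true.
For instance, at w3:
  At w3: ◇((p ∧ q) ∧ ◇q) requires (p ∧ q) ∧ ◇q at some successor in {w1, w3, w4, w5}.
    (p ∧ q) ∧ ◇q holds at w5, so ◇((p ∧ q) ∧ ◇q) is true at w3.
      At w5: p ∧ q is true, ◇q is true, so (p ∧ q) ∧ ◇q is true.
Satisfying worlds: {w0, w1, w2, w3, w5}

5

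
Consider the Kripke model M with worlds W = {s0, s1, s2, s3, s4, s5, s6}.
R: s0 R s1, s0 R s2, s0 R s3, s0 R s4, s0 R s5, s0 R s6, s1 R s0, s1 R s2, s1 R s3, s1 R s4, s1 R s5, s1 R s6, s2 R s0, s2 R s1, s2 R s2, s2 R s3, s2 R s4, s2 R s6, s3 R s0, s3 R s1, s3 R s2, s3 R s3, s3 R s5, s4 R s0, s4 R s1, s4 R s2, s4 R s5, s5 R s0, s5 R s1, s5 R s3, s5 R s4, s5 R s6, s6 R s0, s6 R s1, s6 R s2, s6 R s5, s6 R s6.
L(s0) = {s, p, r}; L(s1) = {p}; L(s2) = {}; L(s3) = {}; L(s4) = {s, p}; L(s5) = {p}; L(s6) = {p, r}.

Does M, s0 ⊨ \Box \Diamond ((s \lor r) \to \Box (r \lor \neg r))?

At s0: \Box \Diamond ((s \lor r) \to \Box (r \lor \neg r)) requires \Diamond ((s \lor r) \to \Box (r \lor \neg r)) at every successor {s1, s2, s3, s4, s5, s6}.
  At s1: \Diamond ((s \lor r) \to \Box (r \lor \neg r)) is true.
  At s2: \Diamond ((s \lor r) \to \Box (r \lor \neg r)) is true.
  At s3: \Diamond ((s \lor r) \to \Box (r \lor \neg r)) is true.
  At s4: \Diamond ((s \lor r) \to \Box (r \lor \neg r)) is true.
  At s5: \Diamond ((s \lor r) \to \Box (r \lor \neg r)) is true.
  At s6: \Diamond ((s \lor r) \to \Box (r \lor \neg r)) is true.
So \Box \Diamond ((s \lor r) \to \Box (r \lor \neg r)) is true at s0.

Yes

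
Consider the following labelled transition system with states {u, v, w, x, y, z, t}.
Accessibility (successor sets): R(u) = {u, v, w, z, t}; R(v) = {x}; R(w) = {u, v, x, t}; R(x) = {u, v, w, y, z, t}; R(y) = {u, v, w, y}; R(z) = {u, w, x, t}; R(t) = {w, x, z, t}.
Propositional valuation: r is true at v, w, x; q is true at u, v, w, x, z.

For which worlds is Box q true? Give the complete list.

v

Let φ = Box q. Evaluate φ at each world:
  u (successors {u, v, w, z, t}): φ is false.
  v (successors {x}): φ is true.
  w (successors {u, v, x, t}): φ is false.
  x (successors {u, v, w, y, z, t}): φ is false.
  y (successors {u, v, w, y}): φ is false.
  z (successors {u, w, x, t}): φ is false.
  t (successors {w, x, z, t}): φ is false.
For instance, at y:
  At y: Box q requires q at every successor {u, v, w, y}.
    q fails at y, so Box q is false at y.
Satisfying worlds: {v}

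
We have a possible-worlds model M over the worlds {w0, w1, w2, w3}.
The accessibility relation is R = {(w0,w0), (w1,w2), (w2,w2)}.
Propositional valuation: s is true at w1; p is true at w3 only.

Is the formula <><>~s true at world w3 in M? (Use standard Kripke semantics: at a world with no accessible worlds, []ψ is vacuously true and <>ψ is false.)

No

At w3: no accessible worlds, so <><>~s is false.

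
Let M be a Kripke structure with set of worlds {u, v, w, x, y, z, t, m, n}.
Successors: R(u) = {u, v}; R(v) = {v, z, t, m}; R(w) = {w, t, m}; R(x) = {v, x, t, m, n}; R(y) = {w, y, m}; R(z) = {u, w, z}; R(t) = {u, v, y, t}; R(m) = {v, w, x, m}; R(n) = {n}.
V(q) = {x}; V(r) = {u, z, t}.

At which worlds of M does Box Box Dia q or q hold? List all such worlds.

x

Let φ = Box Box Dia q or q. Evaluate φ at each world:
  u (successors {u, v}): φ is false.
  v (successors {v, z, t, m}): φ is false.
  w (successors {w, t, m}): φ is false.
  x (successors {v, x, t, m, n}): φ is true.
  y (successors {w, y, m}): φ is false.
  z (successors {u, w, z}): φ is false.
  t (successors {u, v, y, t}): φ is false.
  m (successors {v, w, x, m}): φ is false.
  n (successors {n}): φ is false.
For instance, at y:
  At y: Box Box Dia q is false, q is false, so Box Box Dia q or q is false.
    At y: Box Box Dia q requires Box Dia q at every successor {w, y, m}.
      Box Dia q fails at w, so Box Box Dia q is false at y.
Satisfying worlds: {x}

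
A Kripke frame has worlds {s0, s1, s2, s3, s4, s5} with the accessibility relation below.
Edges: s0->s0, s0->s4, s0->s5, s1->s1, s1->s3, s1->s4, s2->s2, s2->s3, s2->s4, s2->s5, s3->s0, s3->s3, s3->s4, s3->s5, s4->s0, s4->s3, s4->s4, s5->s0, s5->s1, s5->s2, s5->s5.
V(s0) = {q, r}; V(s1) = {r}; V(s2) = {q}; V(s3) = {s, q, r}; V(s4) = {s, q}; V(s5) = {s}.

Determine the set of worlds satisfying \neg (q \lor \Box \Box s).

Recall that \Box ψ holds at a world iff ψ holds at every accessible world, and \Diamond ψ holds iff ψ holds at some accessible world.
Let φ = \neg (q \lor \Box \Box s). Evaluate φ at each world:
  s0 (successors {s0, s4, s5}): φ is false.
  s1 (successors {s1, s3, s4}): φ is true.
  s2 (successors {s2, s3, s4, s5}): φ is false.
  s3 (successors {s0, s3, s4, s5}): φ is false.
  s4 (successors {s0, s3, s4}): φ is false.
  s5 (successors {s0, s1, s2, s5}): φ is true.
For instance, at s2:
  At s2: q \lor \Box \Box s is true, so \neg (q \lor \Box \Box s) is false.
    At s2: q is true, \Box \Box s is false, so q \lor \Box \Box s is true.
      At s2: \Box \Box s requires \Box s at every successor {s2, s3, s4, s5}.
        \Box s fails at s2, so \Box \Box s is false at s2.
Satisfying worlds: {s1, s5}

s1, s5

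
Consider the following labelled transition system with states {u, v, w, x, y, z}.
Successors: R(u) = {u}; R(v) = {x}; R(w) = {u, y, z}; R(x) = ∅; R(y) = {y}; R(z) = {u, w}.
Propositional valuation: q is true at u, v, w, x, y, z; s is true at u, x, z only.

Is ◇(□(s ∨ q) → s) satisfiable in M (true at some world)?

Recall that □ψ holds at a world iff ψ holds at every accessible world, and ◇ψ holds iff ψ holds at some accessible world.
Let φ = ◇(□(s ∨ q) → s). Evaluate φ at each world:
  u (successors {u}): φ is true.
  v (successors {x}): φ is true.
  w (successors {u, y, z}): φ is true.
  x (successors ∅): φ is false.
  y (successors {y}): φ is false.
  z (successors {u, w}): φ is true.
Detail at u (witness):
  At u: ◇(□(s ∨ q) → s) requires □(s ∨ q) → s at some successor in {u}.
    □(s ∨ q) → s holds at u, so ◇(□(s ∨ q) → s) is true at u.
      At u: □(s ∨ q) is true, s is true, so □(s ∨ q) → s is true.

Yes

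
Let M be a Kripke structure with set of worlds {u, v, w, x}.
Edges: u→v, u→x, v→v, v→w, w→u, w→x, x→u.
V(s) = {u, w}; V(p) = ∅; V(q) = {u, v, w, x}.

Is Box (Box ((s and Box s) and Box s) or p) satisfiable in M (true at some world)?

Let φ = Box (Box ((s and Box s) and Box s) or p). Evaluate φ at each world:
  u (successors {v, x}): φ is false.
  v (successors {v, w}): φ is false.
  w (successors {u, x}): φ is false.
  x (successors {u}): φ is false.
For instance, at u:
  At u: Box (Box ((s and Box s) and Box s) or p) requires Box ((s and Box s) and Box s) or p at every successor {v, x}.
    Box ((s and Box s) and Box s) or p fails at v, so Box (Box ((s and Box s) and Box s) or p) is false at u.
      At v: Box ((s and Box s) and Box s) is false, p is false, so Box ((s and Box s) and Box s) or p is false.

No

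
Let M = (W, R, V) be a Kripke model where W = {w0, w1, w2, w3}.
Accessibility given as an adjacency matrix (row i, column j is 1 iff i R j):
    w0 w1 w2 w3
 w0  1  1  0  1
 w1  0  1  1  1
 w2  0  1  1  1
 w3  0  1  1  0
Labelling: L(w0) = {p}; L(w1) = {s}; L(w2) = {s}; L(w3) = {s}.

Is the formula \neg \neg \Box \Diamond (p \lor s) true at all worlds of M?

Yes

Let φ = \neg \neg \Box \Diamond (p \lor s). Evaluate φ at each world:
  w0 (successors {w0, w1, w3}): φ is true.
  w1 (successors {w1, w2, w3}): φ is true.
  w2 (successors {w1, w2, w3}): φ is true.
  w3 (successors {w1, w2}): φ is true.
For instance, at w1:
  At w1: \neg \Box \Diamond (p \lor s) is false, so \neg \neg \Box \Diamond (p \lor s) is true.
    At w1: \Box \Diamond (p \lor s) is true, so \neg \Box \Diamond (p \lor s) is false.
      At w1: \Box \Diamond (p \lor s) requires \Diamond (p \lor s) at every successor {w1, w2, w3}.
        At w1: \Diamond (p \lor s) is true.
        At w2: \Diamond (p \lor s) is true.
        At w3: \Diamond (p \lor s) is true.
      So \Box \Diamond (p \lor s) is true at w1.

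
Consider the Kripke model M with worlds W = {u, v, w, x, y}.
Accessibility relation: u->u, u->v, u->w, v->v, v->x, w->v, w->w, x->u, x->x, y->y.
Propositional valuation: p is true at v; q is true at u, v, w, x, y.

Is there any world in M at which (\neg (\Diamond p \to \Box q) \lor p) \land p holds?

Yes

Let φ = (\neg (\Diamond p \to \Box q) \lor p) \land p. Evaluate φ at each world:
  u (successors {u, v, w}): φ is false.
  v (successors {v, x}): φ is true.
  w (successors {v, w}): φ is false.
  x (successors {u, x}): φ is false.
  y (successors {y}): φ is false.
Detail at v (witness):
  At v: \neg (\Diamond p \to \Box q) \lor p is true, p is true, so (\neg (\Diamond p \to \Box q) \lor p) \land p is true.
    At v: \neg (\Diamond p \to \Box q) is false, p is true, so \neg (\Diamond p \to \Box q) \lor p is true.
      At v: \Diamond p \to \Box q is true, so \neg (\Diamond p \to \Box q) is false.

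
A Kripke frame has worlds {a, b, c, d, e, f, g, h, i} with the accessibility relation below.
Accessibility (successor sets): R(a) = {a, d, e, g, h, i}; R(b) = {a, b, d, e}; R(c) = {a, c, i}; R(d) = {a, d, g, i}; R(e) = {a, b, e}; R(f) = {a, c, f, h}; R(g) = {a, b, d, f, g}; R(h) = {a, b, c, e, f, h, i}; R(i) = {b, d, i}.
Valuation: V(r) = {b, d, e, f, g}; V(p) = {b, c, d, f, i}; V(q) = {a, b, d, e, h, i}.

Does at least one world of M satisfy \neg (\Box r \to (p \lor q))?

No

Let φ = \neg (\Box r \to (p \lor q)). Evaluate φ at each world:
  a (successors {a, d, e, g, h, i}): φ is false.
  b (successors {a, b, d, e}): φ is false.
  c (successors {a, c, i}): φ is false.
  d (successors {a, d, g, i}): φ is false.
  e (successors {a, b, e}): φ is false.
  f (successors {a, c, f, h}): φ is false.
  g (successors {a, b, d, f, g}): φ is false.
  h (successors {a, b, c, e, f, h, i}): φ is false.
  i (successors {b, d, i}): φ is false.
For instance, at d:
  At d: \Box r \to (p \lor q) is true, so \neg (\Box r \to (p \lor q)) is false.
    At d: \Box r is false, p \lor q is true, so \Box r \to (p \lor q) is true.
      At d: \Box r requires r at every successor {a, d, g, i}.
        r fails at a, so \Box r is false at d.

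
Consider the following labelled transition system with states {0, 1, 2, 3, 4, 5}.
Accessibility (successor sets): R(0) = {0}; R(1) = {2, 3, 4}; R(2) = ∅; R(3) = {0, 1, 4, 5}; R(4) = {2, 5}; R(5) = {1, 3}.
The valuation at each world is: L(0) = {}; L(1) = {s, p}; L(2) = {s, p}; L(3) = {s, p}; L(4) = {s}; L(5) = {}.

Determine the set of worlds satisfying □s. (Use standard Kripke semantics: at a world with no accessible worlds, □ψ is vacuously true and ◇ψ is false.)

Let φ = □s. Evaluate φ at each world:
  0 (successors {0}): φ is false.
  1 (successors {2, 3, 4}): φ is true.
  2 (successors ∅): φ is true.
  3 (successors {0, 1, 4, 5}): φ is false.
  4 (successors {2, 5}): φ is false.
  5 (successors {1, 3}): φ is true.
For instance, at 0:
  At 0: □s requires s at every successor {0}.
    s fails at 0, so □s is false at 0.
Satisfying worlds: {1, 2, 5}

1, 2, 5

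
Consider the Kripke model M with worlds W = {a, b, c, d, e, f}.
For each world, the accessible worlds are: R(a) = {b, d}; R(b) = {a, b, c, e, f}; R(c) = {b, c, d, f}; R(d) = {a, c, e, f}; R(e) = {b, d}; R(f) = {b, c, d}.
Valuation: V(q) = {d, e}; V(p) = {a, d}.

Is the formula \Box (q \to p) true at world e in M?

Yes

At e: \Box (q \to p) requires q \to p at every successor {b, d}.
  At b: q \to p is true.
  At d: q \to p is true.
So \Box (q \to p) is true at e.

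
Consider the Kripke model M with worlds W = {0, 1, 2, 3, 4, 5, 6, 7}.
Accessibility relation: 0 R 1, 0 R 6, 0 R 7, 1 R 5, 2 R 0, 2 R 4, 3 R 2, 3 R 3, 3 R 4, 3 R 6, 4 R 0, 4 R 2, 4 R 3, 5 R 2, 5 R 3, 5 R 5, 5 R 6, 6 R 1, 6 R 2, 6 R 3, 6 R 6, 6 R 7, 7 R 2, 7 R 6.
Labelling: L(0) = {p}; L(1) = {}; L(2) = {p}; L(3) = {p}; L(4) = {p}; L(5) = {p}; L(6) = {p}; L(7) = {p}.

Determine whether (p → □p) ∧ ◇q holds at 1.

At 1: p → □p is true, ◇q is false, so (p → □p) ∧ ◇q is false.
  At 1: p is false, □p is true, so p → □p is true.
    At 1: □p requires p at every successor {5}.
      At 5: p is true.
    So □p is true at 1.
  At 1: ◇q requires q at some successor in {5}.
    At 5: q is false.
  So ◇q is false at 1.

No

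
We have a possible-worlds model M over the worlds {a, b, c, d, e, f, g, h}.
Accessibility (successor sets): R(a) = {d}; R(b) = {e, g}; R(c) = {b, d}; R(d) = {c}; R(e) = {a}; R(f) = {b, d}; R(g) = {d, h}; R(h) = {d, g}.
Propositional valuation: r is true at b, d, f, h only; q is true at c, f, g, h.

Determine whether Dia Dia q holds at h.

Yes

At h: Dia Dia q requires Dia q at some successor in {d, g}.
  Dia q holds at d, so Dia Dia q is true at h.
    At d: Dia q requires q at some successor in {c}.
      q holds at c, so Dia q is true at d.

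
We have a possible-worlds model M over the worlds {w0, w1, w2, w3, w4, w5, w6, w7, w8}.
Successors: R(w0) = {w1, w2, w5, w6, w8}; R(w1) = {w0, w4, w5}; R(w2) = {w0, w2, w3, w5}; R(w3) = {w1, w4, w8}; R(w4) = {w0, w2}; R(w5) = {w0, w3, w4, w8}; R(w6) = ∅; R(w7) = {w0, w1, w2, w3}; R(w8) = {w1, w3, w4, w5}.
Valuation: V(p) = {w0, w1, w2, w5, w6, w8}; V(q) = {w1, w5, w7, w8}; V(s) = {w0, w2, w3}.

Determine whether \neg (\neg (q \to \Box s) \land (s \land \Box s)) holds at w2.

Recall that \Box ψ holds at a world iff ψ holds at every accessible world, and \Diamond ψ holds iff ψ holds at some accessible world.
At w2: \neg (q \to \Box s) \land (s \land \Box s) is false, so \neg (\neg (q \to \Box s) \land (s \land \Box s)) is true.
  At w2: \neg (q \to \Box s) is false, s \land \Box s is false, so \neg (q \to \Box s) \land (s \land \Box s) is false.
    At w2: q \to \Box s is true, so \neg (q \to \Box s) is false.
      At w2: q is false, \Box s is false, so q \to \Box s is true.
    At w2: s is true, \Box s is false, so s \land \Box s is false.
      At w2: \Box s requires s at every successor {w0, w2, w3, w5}.
        s fails at w5, so \Box s is false at w2.

Yes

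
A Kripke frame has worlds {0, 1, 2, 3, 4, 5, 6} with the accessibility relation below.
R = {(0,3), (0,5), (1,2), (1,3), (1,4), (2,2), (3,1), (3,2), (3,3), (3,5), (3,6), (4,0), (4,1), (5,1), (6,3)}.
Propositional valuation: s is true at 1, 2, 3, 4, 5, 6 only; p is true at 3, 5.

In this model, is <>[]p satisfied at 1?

No

Recall that []ψ holds at a world iff ψ holds at every accessible world, and <>ψ holds iff ψ holds at some accessible world.
At 1: <>[]p requires []p at some successor in {2, 3, 4}.
  At 2: []p is false.
  At 3: []p is false.
  At 4: []p is false.
So <>[]p is false at 1.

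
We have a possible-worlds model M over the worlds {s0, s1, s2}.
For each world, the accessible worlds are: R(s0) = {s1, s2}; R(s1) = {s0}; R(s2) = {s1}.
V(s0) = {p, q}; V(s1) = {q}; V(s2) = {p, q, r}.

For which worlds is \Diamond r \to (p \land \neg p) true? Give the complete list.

Recall that \Diamond ψ holds at a world iff ψ holds at some accessible world.
Let φ = \Diamond r \to (p \land \neg p). Evaluate φ at each world:
  s0 (successors {s1, s2}): φ is false.
  s1 (successors {s0}): φ is true.
  s2 (successors {s1}): φ is true.
For instance, at s2:
  At s2: \Diamond r is false, p \land \neg p is false, so \Diamond r \to (p \land \neg p) is true.
    At s2: \Diamond r requires r at some successor in {s1}.
      At s1: r is false.
    So \Diamond r is false at s2.
Satisfying worlds: {s1, s2}

s1, s2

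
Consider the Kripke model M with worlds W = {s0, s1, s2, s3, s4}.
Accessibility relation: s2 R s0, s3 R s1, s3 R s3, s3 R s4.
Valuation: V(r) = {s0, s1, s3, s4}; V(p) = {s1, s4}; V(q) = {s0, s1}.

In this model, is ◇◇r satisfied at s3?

At s3: ◇◇r requires ◇r at some successor in {s1, s3, s4}.
  ◇r holds at s3, so ◇◇r is true at s3.
    At s3: ◇r requires r at some successor in {s1, s3, s4}.
      r holds at s1, so ◇r is true at s3.

Yes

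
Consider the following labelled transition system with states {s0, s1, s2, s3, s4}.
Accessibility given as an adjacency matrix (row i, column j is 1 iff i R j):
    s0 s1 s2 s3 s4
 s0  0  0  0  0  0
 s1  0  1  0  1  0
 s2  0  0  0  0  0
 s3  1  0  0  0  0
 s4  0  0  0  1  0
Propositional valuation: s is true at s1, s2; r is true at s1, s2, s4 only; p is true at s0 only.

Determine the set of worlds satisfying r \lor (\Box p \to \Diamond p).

s1, s2, s3, s4

Recall that \Box ψ holds at a world iff ψ holds at every accessible world, and \Diamond ψ holds iff ψ holds at some accessible world.
Let φ = r \lor (\Box p \to \Diamond p). Evaluate φ at each world:
  s0 (successors ∅): φ is false.
  s1 (successors {s1, s3}): φ is true.
  s2 (successors ∅): φ is true.
  s3 (successors {s0}): φ is true.
  s4 (successors {s3}): φ is true.
For instance, at s1:
  At s1: r is true, \Box p \to \Diamond p is true, so r \lor (\Box p \to \Diamond p) is true.
    At s1: \Box p is false, \Diamond p is false, so \Box p \to \Diamond p is true.
      At s1: \Box p requires p at every successor {s1, s3}.
        p fails at s1, so \Box p is false at s1.
      At s1: \Diamond p requires p at some successor in {s1, s3}.
        At s1: p is false.
        At s3: p is false.
      So \Diamond p is false at s1.
Satisfying worlds: {s1, s2, s3, s4}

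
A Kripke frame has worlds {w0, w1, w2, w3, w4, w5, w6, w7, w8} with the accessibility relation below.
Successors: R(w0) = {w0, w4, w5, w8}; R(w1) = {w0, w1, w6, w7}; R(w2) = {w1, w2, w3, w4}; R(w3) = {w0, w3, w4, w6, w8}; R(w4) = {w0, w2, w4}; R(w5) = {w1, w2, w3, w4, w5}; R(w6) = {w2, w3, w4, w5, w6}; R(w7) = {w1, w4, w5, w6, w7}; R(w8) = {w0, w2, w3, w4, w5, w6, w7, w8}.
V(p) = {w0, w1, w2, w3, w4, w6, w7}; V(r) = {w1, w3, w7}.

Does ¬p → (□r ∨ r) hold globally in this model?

No

Recall that □ψ holds at a world iff ψ holds at every accessible world, and ◇ψ holds iff ψ holds at some accessible world.
Let φ = ¬p → (□r ∨ r). Evaluate φ at each world:
  w0 (successors {w0, w4, w5, w8}): φ is true.
  w1 (successors {w0, w1, w6, w7}): φ is true.
  w2 (successors {w1, w2, w3, w4}): φ is true.
  w3 (successors {w0, w3, w4, w6, w8}): φ is true.
  w4 (successors {w0, w2, w4}): φ is true.
  w5 (successors {w1, w2, w3, w4, w5}): φ is false.
  w6 (successors {w2, w3, w4, w5, w6}): φ is true.
  w7 (successors {w1, w4, w5, w6, w7}): φ is true.
  w8 (successors {w0, w2, w3, w4, w5, w6, w7, w8}): φ is false.
Detail at w5 (counterexample):
  At w5: ¬p is true, □r ∨ r is false, so ¬p → (□r ∨ r) is false.
    At w5: □r is false, r is false, so □r ∨ r is false.
      At w5: □r requires r at every successor {w1, w2, w3, w4, w5}.
        r fails at w2, so □r is false at w5.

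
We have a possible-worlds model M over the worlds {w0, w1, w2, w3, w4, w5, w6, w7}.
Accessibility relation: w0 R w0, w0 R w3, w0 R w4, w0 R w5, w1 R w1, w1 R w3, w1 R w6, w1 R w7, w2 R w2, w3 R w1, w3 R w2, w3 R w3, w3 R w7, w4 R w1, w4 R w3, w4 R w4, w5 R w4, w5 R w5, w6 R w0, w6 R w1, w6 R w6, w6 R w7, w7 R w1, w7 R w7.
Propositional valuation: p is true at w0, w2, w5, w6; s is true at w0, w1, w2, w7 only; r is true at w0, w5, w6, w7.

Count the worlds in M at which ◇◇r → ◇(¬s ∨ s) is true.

8

Let φ = ◇◇r → ◇(¬s ∨ s). Evaluate φ at each world:
  w0 (successors {w0, w3, w4, w5}): φ is true.
  w1 (successors {w1, w3, w6, w7}): φ is true.
  w2 (successors {w2}): φ is true.
  w3 (successors {w1, w2, w3, w7}): φ is true.
  w4 (successors {w1, w3, w4}): φ is true.
  w5 (successors {w4, w5}): φ is true.
  w6 (successors {w0, w1, w6, w7}): φ is true.
  w7 (successors {w1, w7}): φ is true.
For instance, at w5:
  At w5: ◇◇r is true, ◇(¬s ∨ s) is true, so ◇◇r → ◇(¬s ∨ s) is true.
    At w5: ◇◇r requires ◇r at some successor in {w4, w5}.
      ◇r holds at w5, so ◇◇r is true at w5.
    At w5: ◇(¬s ∨ s) requires ¬s ∨ s at some successor in {w4, w5}.
      ¬s ∨ s holds at w4, so ◇(¬s ∨ s) is true at w5.
Satisfying worlds: {w0, w1, w2, w3, w4, w5, w6, w7}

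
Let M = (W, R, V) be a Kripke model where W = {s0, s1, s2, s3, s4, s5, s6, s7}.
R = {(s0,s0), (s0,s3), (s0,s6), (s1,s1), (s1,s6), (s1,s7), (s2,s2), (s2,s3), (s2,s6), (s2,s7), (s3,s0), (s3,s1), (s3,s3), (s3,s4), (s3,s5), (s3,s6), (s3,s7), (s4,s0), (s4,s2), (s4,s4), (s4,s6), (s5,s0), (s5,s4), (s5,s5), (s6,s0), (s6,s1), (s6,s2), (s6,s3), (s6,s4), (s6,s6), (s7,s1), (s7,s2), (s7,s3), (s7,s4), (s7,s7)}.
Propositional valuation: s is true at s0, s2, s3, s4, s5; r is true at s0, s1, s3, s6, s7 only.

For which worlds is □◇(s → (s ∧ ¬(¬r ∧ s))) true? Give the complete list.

Let φ = □◇(s → (s ∧ ¬(¬r ∧ s))). Evaluate φ at each world:
  s0 (successors {s0, s3, s6}): φ is true.
  s1 (successors {s1, s6, s7}): φ is true.
  s2 (successors {s2, s3, s6, s7}): φ is true.
  s3 (successors {s0, s1, s3, s4, s5, s6, s7}): φ is true.
  s4 (successors {s0, s2, s4, s6}): φ is true.
  s5 (successors {s0, s4, s5}): φ is true.
  s6 (successors {s0, s1, s2, s3, s4, s6}): φ is true.
  s7 (successors {s1, s2, s3, s4, s7}): φ is true.
For instance, at s4:
  At s4: □◇(s → (s ∧ ¬(¬r ∧ s))) requires ◇(s → (s ∧ ¬(¬r ∧ s))) at every successor {s0, s2, s4, s6}.
    At s0: ◇(s → (s ∧ ¬(¬r ∧ s))) is true.
    At s2: ◇(s → (s ∧ ¬(¬r ∧ s))) is true.
    At s4: ◇(s → (s ∧ ¬(¬r ∧ s))) is true.
    At s6: ◇(s → (s ∧ ¬(¬r ∧ s))) is true.
  So □◇(s → (s ∧ ¬(¬r ∧ s))) is true at s4.
Satisfying worlds: {s0, s1, s2, s3, s4, s5, s6, s7}

s0, s1, s2, s3, s4, s5, s6, s7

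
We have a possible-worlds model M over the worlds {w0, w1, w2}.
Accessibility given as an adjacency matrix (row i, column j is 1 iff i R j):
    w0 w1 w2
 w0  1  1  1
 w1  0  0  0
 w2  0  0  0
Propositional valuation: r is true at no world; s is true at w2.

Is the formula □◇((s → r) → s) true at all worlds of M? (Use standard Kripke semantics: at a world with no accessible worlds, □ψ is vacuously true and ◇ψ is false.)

Recall that □ψ holds at a world iff ψ holds at every accessible world, and ◇ψ holds iff ψ holds at some accessible world.
Let φ = □◇((s → r) → s). Evaluate φ at each world:
  w0 (successors {w0, w1, w2}): φ is false.
  w1 (successors ∅): φ is true.
  w2 (successors ∅): φ is true.
Detail at w0 (counterexample):
  At w0: □◇((s → r) → s) requires ◇((s → r) → s) at every successor {w0, w1, w2}.
    ◇((s → r) → s) fails at w1, so □◇((s → r) → s) is false at w0.
      At w1: no accessible worlds, so ◇((s → r) → s) is false.

No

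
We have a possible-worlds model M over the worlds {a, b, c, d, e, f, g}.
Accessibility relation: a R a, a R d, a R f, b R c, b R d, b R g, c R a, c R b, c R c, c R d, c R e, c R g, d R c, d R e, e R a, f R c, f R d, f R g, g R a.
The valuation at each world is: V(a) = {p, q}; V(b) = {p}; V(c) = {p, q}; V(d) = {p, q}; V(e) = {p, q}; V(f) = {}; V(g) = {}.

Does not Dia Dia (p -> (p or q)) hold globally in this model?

No

Let φ = not Dia Dia (p -> (p or q)). Evaluate φ at each world:
  a (successors {a, d, f}): φ is false.
  b (successors {c, d, g}): φ is false.
  c (successors {a, b, c, d, e, g}): φ is false.
  d (successors {c, e}): φ is false.
  e (successors {a}): φ is false.
  f (successors {c, d, g}): φ is false.
  g (successors {a}): φ is false.
Detail at a (counterexample):
  At a: Dia Dia (p -> (p or q)) is true, so not Dia Dia (p -> (p or q)) is false.
    At a: Dia Dia (p -> (p or q)) requires Dia (p -> (p or q)) at some successor in {a, d, f}.
      Dia (p -> (p or q)) holds at a, so Dia Dia (p -> (p or q)) is true at a.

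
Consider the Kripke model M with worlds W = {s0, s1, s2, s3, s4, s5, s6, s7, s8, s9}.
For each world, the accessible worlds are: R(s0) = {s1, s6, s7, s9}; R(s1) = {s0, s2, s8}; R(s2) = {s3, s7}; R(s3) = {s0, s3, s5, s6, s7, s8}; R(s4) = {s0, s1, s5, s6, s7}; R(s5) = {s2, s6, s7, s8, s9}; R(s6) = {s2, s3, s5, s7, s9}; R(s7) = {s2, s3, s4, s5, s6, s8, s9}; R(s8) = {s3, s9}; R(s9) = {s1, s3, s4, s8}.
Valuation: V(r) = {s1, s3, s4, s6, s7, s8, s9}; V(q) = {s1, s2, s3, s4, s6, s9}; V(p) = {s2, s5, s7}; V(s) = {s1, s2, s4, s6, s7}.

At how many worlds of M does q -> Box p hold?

Recall that Box ψ holds at a world iff ψ holds at every accessible world, and Dia ψ holds iff ψ holds at some accessible world.
Let φ = q -> Box p. Evaluate φ at each world:
  s0 (successors {s1, s6, s7, s9}): φ is true.
  s1 (successors {s0, s2, s8}): φ is false.
  s2 (successors {s3, s7}): φ is false.
  s3 (successors {s0, s3, s5, s6, s7, s8}): φ is false.
  s4 (successors {s0, s1, s5, s6, s7}): φ is false.
  s5 (successors {s2, s6, s7, s8, s9}): φ is true.
  s6 (successors {s2, s3, s5, s7, s9}): φ is false.
  s7 (successors {s2, s3, s4, s5, s6, s8, s9}): φ is true.
  s8 (successors {s3, s9}): φ is true.
  s9 (successors {s1, s3, s4, s8}): φ is false.
For instance, at s4:
  At s4: q is true, Box p is false, so q -> Box p is false.
    At s4: Box p requires p at every successor {s0, s1, s5, s6, s7}.
      p fails at s0, so Box p is false at s4.
Satisfying worlds: {s0, s5, s7, s8}

4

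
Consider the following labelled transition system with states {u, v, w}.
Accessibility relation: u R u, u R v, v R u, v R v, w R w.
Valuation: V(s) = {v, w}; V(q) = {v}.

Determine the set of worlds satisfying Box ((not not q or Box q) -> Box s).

w

Let φ = Box ((not not q or Box q) -> Box s). Evaluate φ at each world:
  u (successors {u, v}): φ is false.
  v (successors {u, v}): φ is false.
  w (successors {w}): φ is true.
For instance, at w:
  At w: Box ((not not q or Box q) -> Box s) requires (not not q or Box q) -> Box s at every successor {w}.
      At w: not not q or Box q is false, Box s is true, so (not not q or Box q) -> Box s is true.
  So Box ((not not q or Box q) -> Box s) is true at w.
Satisfying worlds: {w}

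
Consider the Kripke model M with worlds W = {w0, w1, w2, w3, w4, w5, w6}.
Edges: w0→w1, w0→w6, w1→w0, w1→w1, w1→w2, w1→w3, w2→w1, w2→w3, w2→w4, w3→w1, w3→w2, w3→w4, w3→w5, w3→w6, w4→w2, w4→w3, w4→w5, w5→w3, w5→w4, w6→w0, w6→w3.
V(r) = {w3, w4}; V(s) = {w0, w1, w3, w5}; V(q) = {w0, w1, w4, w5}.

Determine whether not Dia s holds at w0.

No

At w0: Dia s is true, so not Dia s is false.
  At w0: Dia s requires s at some successor in {w1, w6}.
    s holds at w1, so Dia s is true at w0.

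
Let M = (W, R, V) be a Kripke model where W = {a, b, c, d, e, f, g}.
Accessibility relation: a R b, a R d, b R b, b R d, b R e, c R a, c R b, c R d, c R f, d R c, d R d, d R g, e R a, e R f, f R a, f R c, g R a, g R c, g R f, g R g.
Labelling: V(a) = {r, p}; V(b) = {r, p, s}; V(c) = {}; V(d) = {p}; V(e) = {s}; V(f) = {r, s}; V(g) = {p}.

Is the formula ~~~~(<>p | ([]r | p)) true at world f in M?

Yes

At f: ~~~(<>p | ([]r | p)) is false, so ~~~~(<>p | ([]r | p)) is true.
  At f: ~~(<>p | ([]r | p)) is true, so ~~~(<>p | ([]r | p)) is false.
    At f: ~(<>p | ([]r | p)) is false, so ~~(<>p | ([]r | p)) is true.
      At f: <>p | ([]r | p) is true, so ~(<>p | ([]r | p)) is false.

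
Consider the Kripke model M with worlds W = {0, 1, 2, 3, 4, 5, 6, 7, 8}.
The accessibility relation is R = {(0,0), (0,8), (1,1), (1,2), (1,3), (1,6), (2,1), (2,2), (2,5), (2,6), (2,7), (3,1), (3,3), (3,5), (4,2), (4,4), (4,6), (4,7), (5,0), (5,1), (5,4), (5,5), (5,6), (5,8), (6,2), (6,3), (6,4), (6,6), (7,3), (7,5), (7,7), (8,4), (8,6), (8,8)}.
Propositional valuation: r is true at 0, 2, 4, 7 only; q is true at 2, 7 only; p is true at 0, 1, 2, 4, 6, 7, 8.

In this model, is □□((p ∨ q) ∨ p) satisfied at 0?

Recall that □ψ holds at a world iff ψ holds at every accessible world, and ◇ψ holds iff ψ holds at some accessible world.
At 0: □□((p ∨ q) ∨ p) requires □((p ∨ q) ∨ p) at every successor {0, 8}.
    At 0: □((p ∨ q) ∨ p) requires (p ∨ q) ∨ p at every successor {0, 8}.
      At 0: (p ∨ q) ∨ p is true.
      At 8: (p ∨ q) ∨ p is true.
    So □((p ∨ q) ∨ p) is true at 0.
    At 8: □((p ∨ q) ∨ p) requires (p ∨ q) ∨ p at every successor {4, 6, 8}.
      At 4: (p ∨ q) ∨ p is true.
      At 6: (p ∨ q) ∨ p is true.
      At 8: (p ∨ q) ∨ p is true.
    So □((p ∨ q) ∨ p) is true at 8.
So □□((p ∨ q) ∨ p) is true at 0.

Yes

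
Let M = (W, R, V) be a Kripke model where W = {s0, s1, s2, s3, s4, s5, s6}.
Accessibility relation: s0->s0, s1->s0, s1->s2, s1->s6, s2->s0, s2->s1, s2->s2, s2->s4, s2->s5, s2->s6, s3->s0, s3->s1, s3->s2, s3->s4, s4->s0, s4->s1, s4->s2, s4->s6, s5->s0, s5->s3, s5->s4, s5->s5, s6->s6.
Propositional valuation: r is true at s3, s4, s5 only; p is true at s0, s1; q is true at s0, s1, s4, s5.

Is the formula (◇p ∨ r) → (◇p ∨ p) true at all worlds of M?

Yes

Recall that ◇ψ holds at a world iff ψ holds at some accessible world.
Let φ = (◇p ∨ r) → (◇p ∨ p). Evaluate φ at each world:
  s0 (successors {s0}): φ is true.
  s1 (successors {s0, s2, s6}): φ is true.
  s2 (successors {s0, s1, s2, s4, s5, s6}): φ is true.
  s3 (successors {s0, s1, s2, s4}): φ is true.
  s4 (successors {s0, s1, s2, s6}): φ is true.
  s5 (successors {s0, s3, s4, s5}): φ is true.
  s6 (successors {s6}): φ is true.
For instance, at s6:
  At s6: ◇p ∨ r is false, ◇p ∨ p is false, so (◇p ∨ r) → (◇p ∨ p) is true.
    At s6: ◇p is false, r is false, so ◇p ∨ r is false.
      At s6: ◇p requires p at some successor in {s6}.
        At s6: p is false.
      So ◇p is false at s6.
    At s6: ◇p is false, p is false, so ◇p ∨ p is false.
      At s6: ◇p requires p at some successor in {s6}.
        At s6: p is false.
      So ◇p is false at s6.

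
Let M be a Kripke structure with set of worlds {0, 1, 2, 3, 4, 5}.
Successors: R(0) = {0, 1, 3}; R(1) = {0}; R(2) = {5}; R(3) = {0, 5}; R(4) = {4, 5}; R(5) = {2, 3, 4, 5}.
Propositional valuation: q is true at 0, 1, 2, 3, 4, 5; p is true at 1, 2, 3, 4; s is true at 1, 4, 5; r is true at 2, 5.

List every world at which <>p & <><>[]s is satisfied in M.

Let φ = <>p & <><>[]s. Evaluate φ at each world:
  0 (successors {0, 1, 3}): φ is false.
  1 (successors {0}): φ is false.
  2 (successors {5}): φ is false.
  3 (successors {0, 5}): φ is false.
  4 (successors {4, 5}): φ is true.
  5 (successors {2, 3, 4, 5}): φ is true.
For instance, at 2:
  At 2: <>p is false, <><>[]s is true, so <>p & <><>[]s is false.
    At 2: <>p requires p at some successor in {5}.
      At 5: p is false.
    So <>p is false at 2.
    At 2: <><>[]s requires <>[]s at some successor in {5}.
      <>[]s holds at 5, so <><>[]s is true at 2.
Satisfying worlds: {4, 5}

4, 5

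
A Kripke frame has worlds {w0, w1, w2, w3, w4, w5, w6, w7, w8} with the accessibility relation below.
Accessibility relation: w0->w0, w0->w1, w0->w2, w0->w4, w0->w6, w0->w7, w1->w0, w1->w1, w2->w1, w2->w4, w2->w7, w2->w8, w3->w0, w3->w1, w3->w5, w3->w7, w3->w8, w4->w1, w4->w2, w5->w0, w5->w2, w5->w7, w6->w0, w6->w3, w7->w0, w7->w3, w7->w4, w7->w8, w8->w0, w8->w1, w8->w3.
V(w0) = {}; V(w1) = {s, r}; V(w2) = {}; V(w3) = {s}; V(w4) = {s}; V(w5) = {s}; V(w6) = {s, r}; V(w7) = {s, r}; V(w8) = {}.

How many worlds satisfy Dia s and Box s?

0

Recall that Box ψ holds at a world iff ψ holds at every accessible world, and Dia ψ holds iff ψ holds at some accessible world.
Let φ = Dia s and Box s. Evaluate φ at each world:
  w0 (successors {w0, w1, w2, w4, w6, w7}): φ is false.
  w1 (successors {w0, w1}): φ is false.
  w2 (successors {w1, w4, w7, w8}): φ is false.
  w3 (successors {w0, w1, w5, w7, w8}): φ is false.
  w4 (successors {w1, w2}): φ is false.
  w5 (successors {w0, w2, w7}): φ is false.
  w6 (successors {w0, w3}): φ is false.
  w7 (successors {w0, w3, w4, w8}): φ is false.
  w8 (successors {w0, w1, w3}): φ is false.
For instance, at w3:
  At w3: Dia s is true, Box s is false, so Dia s and Box s is false.
    At w3: Dia s requires s at some successor in {w0, w1, w5, w7, w8}.
      s holds at w1, so Dia s is true at w3.
    At w3: Box s requires s at every successor {w0, w1, w5, w7, w8}.
      s fails at w0, so Box s is false at w3.
Satisfying worlds: none.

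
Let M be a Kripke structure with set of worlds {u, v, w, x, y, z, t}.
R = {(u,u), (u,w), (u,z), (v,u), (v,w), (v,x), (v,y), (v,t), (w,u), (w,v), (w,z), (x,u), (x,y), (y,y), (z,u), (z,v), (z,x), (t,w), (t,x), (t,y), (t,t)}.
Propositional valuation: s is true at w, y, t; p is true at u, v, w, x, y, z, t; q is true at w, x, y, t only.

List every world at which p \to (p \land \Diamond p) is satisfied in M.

u, v, w, x, y, z, t

Recall that \Diamond ψ holds at a world iff ψ holds at some accessible world.
Let φ = p \to (p \land \Diamond p). Evaluate φ at each world:
  u (successors {u, w, z}): φ is true.
  v (successors {u, w, x, y, t}): φ is true.
  w (successors {u, v, z}): φ is true.
  x (successors {u, y}): φ is true.
  y (successors {y}): φ is true.
  z (successors {u, v, x}): φ is true.
  t (successors {w, x, y, t}): φ is true.
For instance, at z:
  At z: p is true, p \land \Diamond p is true, so p \to (p \land \Diamond p) is true.
    At z: p is true, \Diamond p is true, so p \land \Diamond p is true.
      At z: \Diamond p requires p at some successor in {u, v, x}.
        p holds at u, so \Diamond p is true at z.
Satisfying worlds: {u, v, w, x, y, z, t}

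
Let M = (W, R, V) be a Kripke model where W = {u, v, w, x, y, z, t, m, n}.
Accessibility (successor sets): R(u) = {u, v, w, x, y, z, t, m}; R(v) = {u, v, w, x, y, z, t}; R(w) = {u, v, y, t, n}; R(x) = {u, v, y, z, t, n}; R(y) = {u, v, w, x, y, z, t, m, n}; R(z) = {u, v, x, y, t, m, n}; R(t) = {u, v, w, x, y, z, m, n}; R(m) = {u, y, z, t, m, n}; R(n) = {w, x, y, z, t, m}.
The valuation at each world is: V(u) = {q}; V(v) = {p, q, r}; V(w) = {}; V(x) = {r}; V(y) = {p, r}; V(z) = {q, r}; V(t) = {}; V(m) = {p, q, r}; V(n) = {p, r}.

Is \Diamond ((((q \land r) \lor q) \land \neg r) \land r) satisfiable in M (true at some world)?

Recall that \Diamond ψ holds at a world iff ψ holds at some accessible world.
Let φ = \Diamond ((((q \land r) \lor q) \land \neg r) \land r). Evaluate φ at each world:
  u (successors {u, v, w, x, y, z, t, m}): φ is false.
  v (successors {u, v, w, x, y, z, t}): φ is false.
  w (successors {u, v, y, t, n}): φ is false.
  x (successors {u, v, y, z, t, n}): φ is false.
  y (successors {u, v, w, x, y, z, t, m, n}): φ is false.
  z (successors {u, v, x, y, t, m, n}): φ is false.
  t (successors {u, v, w, x, y, z, m, n}): φ is false.
  m (successors {u, y, z, t, m, n}): φ is false.
  n (successors {w, x, y, z, t, m}): φ is false.
For instance, at y:
  At y: \Diamond ((((q \land r) \lor q) \land \neg r) \land r) requires (((q \land r) \lor q) \land \neg r) \land r at some successor in {u, v, w, x, y, z, t, m, n}.
    At u: (((q \land r) \lor q) \land \neg r) \land r is false.
    At v: (((q \land r) \lor q) \land \neg r) \land r is false.
    At w: (((q \land r) \lor q) \land \neg r) \land r is false.
    At x: (((q \land r) \lor q) \land \neg r) \land r is false.
    At y: (((q \land r) \lor q) \land \neg r) \land r is false.
    At z: (((q \land r) \lor q) \land \neg r) \land r is false.
    At t: (((q \land r) \lor q) \land \neg r) \land r is false.
    At m: (((q \land r) \lor q) \land \neg r) \land r is false.
    At n: (((q \land r) \lor q) \land \neg r) \land r is false.
  So \Diamond ((((q \land r) \lor q) \land \neg r) \land r) is false at y.

No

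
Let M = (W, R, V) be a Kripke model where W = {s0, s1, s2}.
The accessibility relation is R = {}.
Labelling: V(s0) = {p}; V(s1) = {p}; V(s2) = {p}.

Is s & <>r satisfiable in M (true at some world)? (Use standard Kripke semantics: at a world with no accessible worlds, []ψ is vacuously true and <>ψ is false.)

No

Let φ = s & <>r. Evaluate φ at each world:
  s0 (successors ∅): φ is false.
  s1 (successors ∅): φ is false.
  s2 (successors ∅): φ is false.
For instance, at s2:
  At s2: s is false, <>r is false, so s & <>r is false.
    At s2: no accessible worlds, so <>r is false.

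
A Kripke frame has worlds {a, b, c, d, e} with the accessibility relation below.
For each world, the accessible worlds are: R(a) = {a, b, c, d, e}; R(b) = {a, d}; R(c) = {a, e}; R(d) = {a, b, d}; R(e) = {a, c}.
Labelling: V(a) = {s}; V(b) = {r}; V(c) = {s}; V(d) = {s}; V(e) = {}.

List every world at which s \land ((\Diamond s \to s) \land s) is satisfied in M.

a, c, d

Let φ = s \land ((\Diamond s \to s) \land s). Evaluate φ at each world:
  a (successors {a, b, c, d, e}): φ is true.
  b (successors {a, d}): φ is false.
  c (successors {a, e}): φ is true.
  d (successors {a, b, d}): φ is true.
  e (successors {a, c}): φ is false.
For instance, at e:
  At e: s is false, (\Diamond s \to s) \land s is false, so s \land ((\Diamond s \to s) \land s) is false.
    At e: \Diamond s \to s is false, s is false, so (\Diamond s \to s) \land s is false.
      At e: \Diamond s is true, s is false, so \Diamond s \to s is false.
Satisfying worlds: {a, c, d}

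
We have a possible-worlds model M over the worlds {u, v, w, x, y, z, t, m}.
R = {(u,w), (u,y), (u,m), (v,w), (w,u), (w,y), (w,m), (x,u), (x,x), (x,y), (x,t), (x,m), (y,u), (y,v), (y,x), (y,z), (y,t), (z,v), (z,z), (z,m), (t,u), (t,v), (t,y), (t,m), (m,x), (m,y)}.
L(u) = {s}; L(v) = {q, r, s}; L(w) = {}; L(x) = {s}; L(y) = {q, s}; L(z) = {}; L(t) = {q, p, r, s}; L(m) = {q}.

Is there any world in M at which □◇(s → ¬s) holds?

Yes

Let φ = □◇(s → ¬s). Evaluate φ at each world:
  u (successors {w, y, m}): φ is false.
  v (successors {w}): φ is true.
  w (successors {u, y, m}): φ is false.
  x (successors {u, x, y, t, m}): φ is false.
  y (successors {u, v, x, z, t}): φ is true.
  z (successors {v, z, m}): φ is false.
  t (successors {u, v, y, m}): φ is false.
  m (successors {x, y}): φ is true.
Detail at v (witness):
  At v: □◇(s → ¬s) requires ◇(s → ¬s) at every successor {w}.
      At w: ◇(s → ¬s) requires s → ¬s at some successor in {u, y, m}.
        s → ¬s holds at m, so ◇(s → ¬s) is true at w.
  So □◇(s → ¬s) is true at v.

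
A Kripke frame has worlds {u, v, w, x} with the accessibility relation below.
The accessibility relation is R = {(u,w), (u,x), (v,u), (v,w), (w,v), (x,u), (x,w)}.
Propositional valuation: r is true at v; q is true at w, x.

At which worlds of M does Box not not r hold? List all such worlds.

Let φ = Box not not r. Evaluate φ at each world:
  u (successors {w, x}): φ is false.
  v (successors {u, w}): φ is false.
  w (successors {v}): φ is true.
  x (successors {u, w}): φ is false.
For instance, at w:
  At w: Box not not r requires not not r at every successor {v}.
    At v: not not r is true.
  So Box not not r is true at w.
Satisfying worlds: {w}

w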